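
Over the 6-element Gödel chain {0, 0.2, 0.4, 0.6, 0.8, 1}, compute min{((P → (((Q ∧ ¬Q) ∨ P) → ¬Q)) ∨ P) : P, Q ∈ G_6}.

0.20

The minimum is attained at P = 0.2, Q = 0.2:
  ¬Q: Gödel ¬ of 0.2 = 0 (operand ≠ 0)
  (Q ∧ ¬Q) = min(0.2, 0) = 0
  ((Q ∧ ¬Q) ∨ P) = max(0, 0.2) = 0.2
  ¬Q: Gödel ¬ of 0.2 = 0 (operand ≠ 0)
  (((Q ∧ ¬Q) ∨ P) → ¬Q): 0.2 > 0, so result = 0
  (P → (((Q ∧ ¬Q) ∨ P) → ¬Q)): 0.2 > 0, so result = 0
  ((P → (((Q ∧ ¬Q) ∨ P) → ¬Q)) ∨ P) = max(0, 0.2) = 0.2
Checking all 36 assignments confirms none give a value below 0.20.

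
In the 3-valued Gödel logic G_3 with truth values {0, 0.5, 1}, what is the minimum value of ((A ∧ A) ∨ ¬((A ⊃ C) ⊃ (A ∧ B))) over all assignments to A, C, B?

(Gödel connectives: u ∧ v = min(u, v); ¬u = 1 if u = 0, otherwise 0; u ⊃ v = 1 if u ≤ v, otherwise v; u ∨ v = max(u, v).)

0.50

The minimum is attained at A = 0.5, C = 0, B = 0:
  (A ∧ A) = min(0.5, 0.5) = 0.5
  (A ⊃ C): 0.5 > 0, so result = 0
  (A ∧ B) = min(0.5, 0) = 0
  ((A ⊃ C) ⊃ (A ∧ B)): 0 ≤ 0, so result = 1
  ¬((A ⊃ C) ⊃ (A ∧ B)): Gödel ¬ of 1 = 0 (operand ≠ 0)
  ((A ∧ A) ∨ ¬((A ⊃ C) ⊃ (A ∧ B))) = max(0.5, 0) = 0.5
Checking all 27 assignments confirms none give a value below 0.50.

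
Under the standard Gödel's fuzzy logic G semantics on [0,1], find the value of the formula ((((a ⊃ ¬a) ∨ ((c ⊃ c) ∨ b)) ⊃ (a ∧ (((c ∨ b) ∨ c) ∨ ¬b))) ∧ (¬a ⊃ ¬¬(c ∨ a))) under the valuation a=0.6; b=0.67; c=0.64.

0.60

¬a: Gödel ¬ of 0.6 = 0 (operand ≠ 0)
(a ⊃ ¬a): 0.6 > 0, so result = 0
(c ⊃ c): 0.64 ≤ 0.64, so result = 1
((c ⊃ c) ∨ b) = max(1, 0.67) = 1
((a ⊃ ¬a) ∨ ((c ⊃ c) ∨ b)) = max(0, 1) = 1
(c ∨ b) = max(0.64, 0.67) = 0.67
((c ∨ b) ∨ c) = max(0.67, 0.64) = 0.67
¬b: Gödel ¬ of 0.67 = 0 (operand ≠ 0)
(((c ∨ b) ∨ c) ∨ ¬b) = max(0.67, 0) = 0.67
(a ∧ (((c ∨ b) ∨ c) ∨ ¬b)) = min(0.6, 0.67) = 0.6
(((a ⊃ ¬a) ∨ ((c ⊃ c) ∨ b)) ⊃ (a ∧ (((c ∨ b) ∨ c) ∨ ¬b))): 1 > 0.6, so result = 0.6
¬a: Gödel ¬ of 0.6 = 0 (operand ≠ 0)
(c ∨ a) = max(0.64, 0.6) = 0.64
¬(c ∨ a): Gödel ¬ of 0.64 = 0 (operand ≠ 0)
¬¬(c ∨ a): Gödel ¬ of 0 = 1 (operand is 0)
(¬a ⊃ ¬¬(c ∨ a)): 0 ≤ 1, so result = 1
((((a ⊃ ¬a) ∨ ((c ⊃ c) ∨ b)) ⊃ (a ∧ (((c ∨ b) ∨ c) ∨ ¬b))) ∧ (¬a ⊃ ¬¬(c ∨ a))) = min(0.6, 1) = 0.6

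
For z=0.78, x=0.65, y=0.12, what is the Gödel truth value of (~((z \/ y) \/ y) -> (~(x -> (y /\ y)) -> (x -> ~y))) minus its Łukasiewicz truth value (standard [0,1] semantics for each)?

Gödel evaluation:
  (z \/ y) = max(0.78, 0.12) = 0.78
  ((z \/ y) \/ y) = max(0.78, 0.12) = 0.78
  ~((z \/ y) \/ y): Gödel ¬ of 0.78 = 0 (operand ≠ 0)
  (y /\ y) = min(0.12, 0.12) = 0.12
  (x -> (y /\ y)): 0.65 > 0.12, so result = 0.12
  ~(x -> (y /\ y)): Gödel ¬ of 0.12 = 0 (operand ≠ 0)
  ~y: Gödel ¬ of 0.12 = 0 (operand ≠ 0)
  (x -> ~y): 0.65 > 0, so result = 0
  (~(x -> (y /\ y)) -> (x -> ~y)): 0 ≤ 0, so result = 1
  (~((z \/ y) \/ y) -> (~(x -> (y /\ y)) -> (x -> ~y))): 0 ≤ 1, so result = 1
  Gödel value = 1
Łukasiewicz evaluation:
  (z \/ y) = max(0.78, 0.12) = 0.78
  ((z \/ y) \/ y) = max(0.78, 0.12) = 0.78
  ~((z \/ y) \/ y): Łukasiewicz ¬ gives 1 − 0.78 = 0.22
  (y /\ y) = min(0.12, 0.12) = 0.12
  (x -> (y /\ y)): min(1, 1 − 0.65 + 0.12) = 0.47
  ~(x -> (y /\ y)): Łukasiewicz ¬ gives 1 − 0.47 = 0.53
  ~y: Łukasiewicz ¬ gives 1 − 0.12 = 0.88
  (x -> ~y): min(1, 1 − 0.65 + 0.88) = 1
  (~(x -> (y /\ y)) -> (x -> ~y)): min(1, 1 − 0.53 + 1) = 1
  (~((z \/ y) \/ y) -> (~(x -> (y /\ y)) -> (x -> ~y))): min(1, 1 − 0.22 + 1) = 1
  Łukasiewicz value = 1
Difference: 1 − 1 = 0.00

0.00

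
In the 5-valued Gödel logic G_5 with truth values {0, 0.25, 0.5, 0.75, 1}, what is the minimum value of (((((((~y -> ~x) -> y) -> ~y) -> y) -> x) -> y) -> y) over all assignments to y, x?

The minimum is attained at y = 0.25, x = 0:
  ~y: Gödel ¬ of 0.25 = 0 (operand ≠ 0)
  ~x: Gödel ¬ of 0 = 1 (operand is 0)
  (~y -> ~x): 0 ≤ 1, so result = 1
  ((~y -> ~x) -> y): 1 > 0.25, so result = 0.25
  ~y: Gödel ¬ of 0.25 = 0 (operand ≠ 0)
  (((~y -> ~x) -> y) -> ~y): 0.25 > 0, so result = 0
  ((((~y -> ~x) -> y) -> ~y) -> y): 0 ≤ 0.25, so result = 1
  (((((~y -> ~x) -> y) -> ~y) -> y) -> x): 1 > 0, so result = 0
  ((((((~y -> ~x) -> y) -> ~y) -> y) -> x) -> y): 0 ≤ 0.25, so result = 1
  (((((((~y -> ~x) -> y) -> ~y) -> y) -> x) -> y) -> y): 1 > 0.25, so result = 0.25
Checking all 25 assignments confirms none give a value below 0.25.

0.25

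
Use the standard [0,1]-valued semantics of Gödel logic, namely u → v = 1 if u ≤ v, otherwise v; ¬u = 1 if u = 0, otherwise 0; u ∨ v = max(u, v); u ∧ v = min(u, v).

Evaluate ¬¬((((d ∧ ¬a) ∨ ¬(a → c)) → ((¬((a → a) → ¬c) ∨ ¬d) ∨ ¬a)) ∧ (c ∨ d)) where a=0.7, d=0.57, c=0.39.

1.00

¬a: Gödel ¬ of 0.7 = 0 (operand ≠ 0)
(d ∧ ¬a) = min(0.57, 0) = 0
(a → c): 0.7 > 0.39, so result = 0.39
¬(a → c): Gödel ¬ of 0.39 = 0 (operand ≠ 0)
((d ∧ ¬a) ∨ ¬(a → c)) = max(0, 0) = 0
(a → a): 0.7 ≤ 0.7, so result = 1
¬c: Gödel ¬ of 0.39 = 0 (operand ≠ 0)
((a → a) → ¬c): 1 > 0, so result = 0
¬((a → a) → ¬c): Gödel ¬ of 0 = 1 (operand is 0)
¬d: Gödel ¬ of 0.57 = 0 (operand ≠ 0)
(¬((a → a) → ¬c) ∨ ¬d) = max(1, 0) = 1
¬a: Gödel ¬ of 0.7 = 0 (operand ≠ 0)
((¬((a → a) → ¬c) ∨ ¬d) ∨ ¬a) = max(1, 0) = 1
(((d ∧ ¬a) ∨ ¬(a → c)) → ((¬((a → a) → ¬c) ∨ ¬d) ∨ ¬a)): 0 ≤ 1, so result = 1
(c ∨ d) = max(0.39, 0.57) = 0.57
((((d ∧ ¬a) ∨ ¬(a → c)) → ((¬((a → a) → ¬c) ∨ ¬d) ∨ ¬a)) ∧ (c ∨ d)) = min(1, 0.57) = 0.57
¬((((d ∧ ¬a) ∨ ¬(a → c)) → ((¬((a → a) → ¬c) ∨ ¬d) ∨ ¬a)) ∧ (c ∨ d)): Gödel ¬ of 0.57 = 0 (operand ≠ 0)
¬¬((((d ∧ ¬a) ∨ ¬(a → c)) → ((¬((a → a) → ¬c) ∨ ¬d) ∨ ¬a)) ∧ (c ∨ d)): Gödel ¬ of 0 = 1 (operand is 0)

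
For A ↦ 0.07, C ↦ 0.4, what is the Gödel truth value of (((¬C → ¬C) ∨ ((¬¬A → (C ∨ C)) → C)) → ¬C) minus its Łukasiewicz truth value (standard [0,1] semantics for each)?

-0.60

Gödel evaluation:
  ¬C: Gödel ¬ of 0.4 = 0 (operand ≠ 0)
  ¬C: Gödel ¬ of 0.4 = 0 (operand ≠ 0)
  (¬C → ¬C): 0 ≤ 0, so result = 1
  ¬A: Gödel ¬ of 0.07 = 0 (operand ≠ 0)
  ¬¬A: Gödel ¬ of 0 = 1 (operand is 0)
  (C ∨ C) = max(0.4, 0.4) = 0.4
  (¬¬A → (C ∨ C)): 1 > 0.4, so result = 0.4
  ((¬¬A → (C ∨ C)) → C): 0.4 ≤ 0.4, so result = 1
  ((¬C → ¬C) ∨ ((¬¬A → (C ∨ C)) → C)) = max(1, 1) = 1
  ¬C: Gödel ¬ of 0.4 = 0 (operand ≠ 0)
  (((¬C → ¬C) ∨ ((¬¬A → (C ∨ C)) → C)) → ¬C): 1 > 0, so result = 0
  Gödel value = 0
Łukasiewicz evaluation:
  ¬C: Łukasiewicz ¬ gives 1 − 0.4 = 0.6
  ¬C: Łukasiewicz ¬ gives 1 − 0.4 = 0.6
  (¬C → ¬C): min(1, 1 − 0.6 + 0.6) = 1
  ¬A: Łukasiewicz ¬ gives 1 − 0.07 = 0.93
  ¬¬A: Łukasiewicz ¬ gives 1 − 0.93 = 0.07
  (C ∨ C) = max(0.4, 0.4) = 0.4
  (¬¬A → (C ∨ C)): min(1, 1 − 0.07 + 0.4) = 1
  ((¬¬A → (C ∨ C)) → C): min(1, 1 − 1 + 0.4) = 0.4
  ((¬C → ¬C) ∨ ((¬¬A → (C ∨ C)) → C)) = max(1, 0.4) = 1
  ¬C: Łukasiewicz ¬ gives 1 − 0.4 = 0.6
  (((¬C → ¬C) ∨ ((¬¬A → (C ∨ C)) → C)) → ¬C): min(1, 1 − 1 + 0.6) = 0.6
  Łukasiewicz value = 0.6
Difference: 0 − 0.6 = -0.60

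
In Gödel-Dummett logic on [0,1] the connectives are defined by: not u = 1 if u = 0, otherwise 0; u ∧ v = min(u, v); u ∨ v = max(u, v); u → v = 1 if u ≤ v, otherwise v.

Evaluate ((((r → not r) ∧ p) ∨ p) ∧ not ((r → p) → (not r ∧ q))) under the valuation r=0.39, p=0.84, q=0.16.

not r: Gödel ¬ of 0.39 = 0 (operand ≠ 0)
(r → not r): 0.39 > 0, so result = 0
((r → not r) ∧ p) = min(0, 0.84) = 0
(((r → not r) ∧ p) ∨ p) = max(0, 0.84) = 0.84
(r → p): 0.39 ≤ 0.84, so result = 1
not r: Gödel ¬ of 0.39 = 0 (operand ≠ 0)
(not r ∧ q) = min(0, 0.16) = 0
((r → p) → (not r ∧ q)): 1 > 0, so result = 0
not ((r → p) → (not r ∧ q)): Gödel ¬ of 0 = 1 (operand is 0)
((((r → not r) ∧ p) ∨ p) ∧ not ((r → p) → (not r ∧ q))) = min(0.84, 1) = 0.84

0.84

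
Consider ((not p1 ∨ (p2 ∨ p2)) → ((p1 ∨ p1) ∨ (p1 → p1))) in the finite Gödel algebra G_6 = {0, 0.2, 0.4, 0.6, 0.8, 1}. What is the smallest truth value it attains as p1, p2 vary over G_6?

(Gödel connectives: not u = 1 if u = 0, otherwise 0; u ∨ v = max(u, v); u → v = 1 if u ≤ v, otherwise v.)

1.00

Every assignment gives 1. For instance at p1 = 0, p2 = 0:
  not p1: Gödel ¬ of 0 = 1 (operand is 0)
  (p2 ∨ p2) = max(0, 0) = 0
  (not p1 ∨ (p2 ∨ p2)) = max(1, 0) = 1
  (p1 ∨ p1) = max(0, 0) = 0
  (p1 → p1): 0 ≤ 0, so result = 1
  ((p1 ∨ p1) ∨ (p1 → p1)) = max(0, 1) = 1
  ((not p1 ∨ (p2 ∨ p2)) → ((p1 ∨ p1) ∨ (p1 → p1))): 1 ≤ 1, so result = 1
All 36 assignments give value 1 — the formula is a G_6-tautology.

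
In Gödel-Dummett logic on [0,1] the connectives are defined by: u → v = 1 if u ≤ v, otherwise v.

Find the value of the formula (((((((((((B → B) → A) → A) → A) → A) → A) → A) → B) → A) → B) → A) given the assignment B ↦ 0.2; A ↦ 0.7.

(B → B): 0.2 ≤ 0.2, so result = 1
((B → B) → A): 1 > 0.7, so result = 0.7
(((B → B) → A) → A): 0.7 ≤ 0.7, so result = 1
((((B → B) → A) → A) → A): 1 > 0.7, so result = 0.7
(((((B → B) → A) → A) → A) → A): 0.7 ≤ 0.7, so result = 1
((((((B → B) → A) → A) → A) → A) → A): 1 > 0.7, so result = 0.7
(((((((B → B) → A) → A) → A) → A) → A) → A): 0.7 ≤ 0.7, so result = 1
((((((((B → B) → A) → A) → A) → A) → A) → A) → B): 1 > 0.2, so result = 0.2
(((((((((B → B) → A) → A) → A) → A) → A) → A) → B) → A): 0.2 ≤ 0.7, so result = 1
((((((((((B → B) → A) → A) → A) → A) → A) → A) → B) → A) → B): 1 > 0.2, so result = 0.2
(((((((((((B → B) → A) → A) → A) → A) → A) → A) → B) → A) → B) → A): 0.2 ≤ 0.7, so result = 1

1.00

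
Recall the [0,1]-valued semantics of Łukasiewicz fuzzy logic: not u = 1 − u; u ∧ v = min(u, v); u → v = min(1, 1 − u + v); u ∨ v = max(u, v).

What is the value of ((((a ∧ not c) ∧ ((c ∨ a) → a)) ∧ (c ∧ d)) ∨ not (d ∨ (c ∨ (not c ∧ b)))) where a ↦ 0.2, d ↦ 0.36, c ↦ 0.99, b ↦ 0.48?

0.01

not c: Łukasiewicz ¬ gives 1 − 0.99 = 0.01
(a ∧ not c) = min(0.2, 0.01) = 0.01
(c ∨ a) = max(0.99, 0.2) = 0.99
((c ∨ a) → a): min(1, 1 − 0.99 + 0.2) = 0.21
((a ∧ not c) ∧ ((c ∨ a) → a)) = min(0.01, 0.21) = 0.01
(c ∧ d) = min(0.99, 0.36) = 0.36
(((a ∧ not c) ∧ ((c ∨ a) → a)) ∧ (c ∧ d)) = min(0.01, 0.36) = 0.01
not c: Łukasiewicz ¬ gives 1 − 0.99 = 0.01
(not c ∧ b) = min(0.01, 0.48) = 0.01
(c ∨ (not c ∧ b)) = max(0.99, 0.01) = 0.99
(d ∨ (c ∨ (not c ∧ b))) = max(0.36, 0.99) = 0.99
not (d ∨ (c ∨ (not c ∧ b))): Łukasiewicz ¬ gives 1 − 0.99 = 0.01
((((a ∧ not c) ∧ ((c ∨ a) → a)) ∧ (c ∧ d)) ∨ not (d ∨ (c ∨ (not c ∧ b)))) = max(0.01, 0.01) = 0.01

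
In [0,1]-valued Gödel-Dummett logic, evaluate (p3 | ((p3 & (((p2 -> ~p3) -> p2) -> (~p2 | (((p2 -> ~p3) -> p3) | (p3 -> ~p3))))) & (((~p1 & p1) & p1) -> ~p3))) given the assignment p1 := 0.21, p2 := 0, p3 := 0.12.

0.12

~p3: Gödel ¬ of 0.12 = 0 (operand ≠ 0)
(p2 -> ~p3): 0 ≤ 0, so result = 1
((p2 -> ~p3) -> p2): 1 > 0, so result = 0
~p2: Gödel ¬ of 0 = 1 (operand is 0)
~p3: Gödel ¬ of 0.12 = 0 (operand ≠ 0)
(p2 -> ~p3): 0 ≤ 0, so result = 1
((p2 -> ~p3) -> p3): 1 > 0.12, so result = 0.12
~p3: Gödel ¬ of 0.12 = 0 (operand ≠ 0)
(p3 -> ~p3): 0.12 > 0, so result = 0
(((p2 -> ~p3) -> p3) | (p3 -> ~p3)) = max(0.12, 0) = 0.12
(~p2 | (((p2 -> ~p3) -> p3) | (p3 -> ~p3))) = max(1, 0.12) = 1
(((p2 -> ~p3) -> p2) -> (~p2 | (((p2 -> ~p3) -> p3) | (p3 -> ~p3)))): 0 ≤ 1, so result = 1
(p3 & (((p2 -> ~p3) -> p2) -> (~p2 | (((p2 -> ~p3) -> p3) | (p3 -> ~p3))))) = min(0.12, 1) = 0.12
~p1: Gödel ¬ of 0.21 = 0 (operand ≠ 0)
(~p1 & p1) = min(0, 0.21) = 0
((~p1 & p1) & p1) = min(0, 0.21) = 0
~p3: Gödel ¬ of 0.12 = 0 (operand ≠ 0)
(((~p1 & p1) & p1) -> ~p3): 0 ≤ 0, so result = 1
((p3 & (((p2 -> ~p3) -> p2) -> (~p2 | (((p2 -> ~p3) -> p3) | (p3 -> ~p3))))) & (((~p1 & p1) & p1) -> ~p3)) = min(0.12, 1) = 0.12
(p3 | ((p3 & (((p2 -> ~p3) -> p2) -> (~p2 | (((p2 -> ~p3) -> p3) | (p3 -> ~p3))))) & (((~p1 & p1) & p1) -> ~p3))) = max(0.12, 0.12) = 0.12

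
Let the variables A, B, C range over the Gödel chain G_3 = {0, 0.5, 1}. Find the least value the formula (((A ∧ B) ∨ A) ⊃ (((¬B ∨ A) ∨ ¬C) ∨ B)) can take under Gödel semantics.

1.00

Every assignment gives 1. For instance at A = 0, B = 0, C = 0:
  (A ∧ B) = min(0, 0) = 0
  ((A ∧ B) ∨ A) = max(0, 0) = 0
  ¬B: Gödel ¬ of 0 = 1 (operand is 0)
  (¬B ∨ A) = max(1, 0) = 1
  ¬C: Gödel ¬ of 0 = 1 (operand is 0)
  ((¬B ∨ A) ∨ ¬C) = max(1, 1) = 1
  (((¬B ∨ A) ∨ ¬C) ∨ B) = max(1, 0) = 1
  (((A ∧ B) ∨ A) ⊃ (((¬B ∨ A) ∨ ¬C) ∨ B)): 0 ≤ 1, so result = 1
All 27 assignments give value 1 — the formula is a G_3-tautology.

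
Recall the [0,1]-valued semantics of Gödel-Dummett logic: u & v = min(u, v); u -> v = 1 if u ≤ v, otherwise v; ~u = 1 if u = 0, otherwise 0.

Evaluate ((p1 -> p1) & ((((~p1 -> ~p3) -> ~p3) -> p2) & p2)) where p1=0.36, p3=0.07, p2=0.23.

0.23

(p1 -> p1): 0.36 ≤ 0.36, so result = 1
~p1: Gödel ¬ of 0.36 = 0 (operand ≠ 0)
~p3: Gödel ¬ of 0.07 = 0 (operand ≠ 0)
(~p1 -> ~p3): 0 ≤ 0, so result = 1
~p3: Gödel ¬ of 0.07 = 0 (operand ≠ 0)
((~p1 -> ~p3) -> ~p3): 1 > 0, so result = 0
(((~p1 -> ~p3) -> ~p3) -> p2): 0 ≤ 0.23, so result = 1
((((~p1 -> ~p3) -> ~p3) -> p2) & p2) = min(1, 0.23) = 0.23
((p1 -> p1) & ((((~p1 -> ~p3) -> ~p3) -> p2) & p2)) = min(1, 0.23) = 0.23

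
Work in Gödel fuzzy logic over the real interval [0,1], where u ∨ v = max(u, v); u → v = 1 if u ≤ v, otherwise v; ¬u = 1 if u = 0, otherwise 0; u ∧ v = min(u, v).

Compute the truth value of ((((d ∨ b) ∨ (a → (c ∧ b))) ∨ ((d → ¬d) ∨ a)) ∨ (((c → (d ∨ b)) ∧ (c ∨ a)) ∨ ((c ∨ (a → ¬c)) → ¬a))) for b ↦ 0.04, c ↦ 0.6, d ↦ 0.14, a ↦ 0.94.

(d ∨ b) = max(0.14, 0.04) = 0.14
(c ∧ b) = min(0.6, 0.04) = 0.04
(a → (c ∧ b)): 0.94 > 0.04, so result = 0.04
((d ∨ b) ∨ (a → (c ∧ b))) = max(0.14, 0.04) = 0.14
¬d: Gödel ¬ of 0.14 = 0 (operand ≠ 0)
(d → ¬d): 0.14 > 0, so result = 0
((d → ¬d) ∨ a) = max(0, 0.94) = 0.94
(((d ∨ b) ∨ (a → (c ∧ b))) ∨ ((d → ¬d) ∨ a)) = max(0.14, 0.94) = 0.94
(d ∨ b) = max(0.14, 0.04) = 0.14
(c → (d ∨ b)): 0.6 > 0.14, so result = 0.14
(c ∨ a) = max(0.6, 0.94) = 0.94
((c → (d ∨ b)) ∧ (c ∨ a)) = min(0.14, 0.94) = 0.14
¬c: Gödel ¬ of 0.6 = 0 (operand ≠ 0)
(a → ¬c): 0.94 > 0, so result = 0
(c ∨ (a → ¬c)) = max(0.6, 0) = 0.6
¬a: Gödel ¬ of 0.94 = 0 (operand ≠ 0)
((c ∨ (a → ¬c)) → ¬a): 0.6 > 0, so result = 0
(((c → (d ∨ b)) ∧ (c ∨ a)) ∨ ((c ∨ (a → ¬c)) → ¬a)) = max(0.14, 0) = 0.14
((((d ∨ b) ∨ (a → (c ∧ b))) ∨ ((d → ¬d) ∨ a)) ∨ (((c → (d ∨ b)) ∧ (c ∨ a)) ∨ ((c ∨ (a → ¬c)) → ¬a))) = max(0.94, 0.14) = 0.94

0.94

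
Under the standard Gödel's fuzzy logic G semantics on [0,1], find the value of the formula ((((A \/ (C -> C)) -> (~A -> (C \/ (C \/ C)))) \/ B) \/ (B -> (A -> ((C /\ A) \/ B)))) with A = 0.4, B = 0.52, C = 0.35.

1.00

(C -> C): 0.35 ≤ 0.35, so result = 1
(A \/ (C -> C)) = max(0.4, 1) = 1
~A: Gödel ¬ of 0.4 = 0 (operand ≠ 0)
(C \/ C) = max(0.35, 0.35) = 0.35
(C \/ (C \/ C)) = max(0.35, 0.35) = 0.35
(~A -> (C \/ (C \/ C))): 0 ≤ 0.35, so result = 1
((A \/ (C -> C)) -> (~A -> (C \/ (C \/ C)))): 1 ≤ 1, so result = 1
(((A \/ (C -> C)) -> (~A -> (C \/ (C \/ C)))) \/ B) = max(1, 0.52) = 1
(C /\ A) = min(0.35, 0.4) = 0.35
((C /\ A) \/ B) = max(0.35, 0.52) = 0.52
(A -> ((C /\ A) \/ B)): 0.4 ≤ 0.52, so result = 1
(B -> (A -> ((C /\ A) \/ B))): 0.52 ≤ 1, so result = 1
((((A \/ (C -> C)) -> (~A -> (C \/ (C \/ C)))) \/ B) \/ (B -> (A -> ((C /\ A) \/ B)))) = max(1, 1) = 1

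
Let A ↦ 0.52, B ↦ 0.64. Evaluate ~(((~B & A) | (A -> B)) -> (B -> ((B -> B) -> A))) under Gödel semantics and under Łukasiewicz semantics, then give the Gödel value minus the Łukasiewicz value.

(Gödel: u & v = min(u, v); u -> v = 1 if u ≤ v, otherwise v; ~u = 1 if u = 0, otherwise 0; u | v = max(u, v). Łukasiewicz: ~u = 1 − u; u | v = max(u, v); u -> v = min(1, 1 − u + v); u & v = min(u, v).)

-0.12

Gödel evaluation:
  ~B: Gödel ¬ of 0.64 = 0 (operand ≠ 0)
  (~B & A) = min(0, 0.52) = 0
  (A -> B): 0.52 ≤ 0.64, so result = 1
  ((~B & A) | (A -> B)) = max(0, 1) = 1
  (B -> B): 0.64 ≤ 0.64, so result = 1
  ((B -> B) -> A): 1 > 0.52, so result = 0.52
  (B -> ((B -> B) -> A)): 0.64 > 0.52, so result = 0.52
  (((~B & A) | (A -> B)) -> (B -> ((B -> B) -> A))): 1 > 0.52, so result = 0.52
  ~(((~B & A) | (A -> B)) -> (B -> ((B -> B) -> A))): Gödel ¬ of 0.52 = 0 (operand ≠ 0)
  Gödel value = 0
Łukasiewicz evaluation:
  ~B: Łukasiewicz ¬ gives 1 − 0.64 = 0.36
  (~B & A) = min(0.36, 0.52) = 0.36
  (A -> B): min(1, 1 − 0.52 + 0.64) = 1
  ((~B & A) | (A -> B)) = max(0.36, 1) = 1
  (B -> B): min(1, 1 − 0.64 + 0.64) = 1
  ((B -> B) -> A): min(1, 1 − 1 + 0.52) = 0.52
  (B -> ((B -> B) -> A)): min(1, 1 − 0.64 + 0.52) = 0.88
  (((~B & A) | (A -> B)) -> (B -> ((B -> B) -> A))): min(1, 1 − 1 + 0.88) = 0.88
  ~(((~B & A) | (A -> B)) -> (B -> ((B -> B) -> A))): Łukasiewicz ¬ gives 1 − 0.88 = 0.12
  Łukasiewicz value = 0.12
Difference: 0 − 0.12 = -0.12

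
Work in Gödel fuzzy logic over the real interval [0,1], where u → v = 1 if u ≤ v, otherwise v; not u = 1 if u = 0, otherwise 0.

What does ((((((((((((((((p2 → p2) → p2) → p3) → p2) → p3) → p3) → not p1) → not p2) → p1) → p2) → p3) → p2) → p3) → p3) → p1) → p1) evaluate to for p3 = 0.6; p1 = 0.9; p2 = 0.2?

(p2 → p2): 0.2 ≤ 0.2, so result = 1
((p2 → p2) → p2): 1 > 0.2, so result = 0.2
(((p2 → p2) → p2) → p3): 0.2 ≤ 0.6, so result = 1
((((p2 → p2) → p2) → p3) → p2): 1 > 0.2, so result = 0.2
(((((p2 → p2) → p2) → p3) → p2) → p3): 0.2 ≤ 0.6, so result = 1
((((((p2 → p2) → p2) → p3) → p2) → p3) → p3): 1 > 0.6, so result = 0.6
not p1: Gödel ¬ of 0.9 = 0 (operand ≠ 0)
(((((((p2 → p2) → p2) → p3) → p2) → p3) → p3) → not p1): 0.6 > 0, so result = 0
not p2: Gödel ¬ of 0.2 = 0 (operand ≠ 0)
((((((((p2 → p2) → p2) → p3) → p2) → p3) → p3) → not p1) → not p2): 0 ≤ 0, so result = 1
(((((((((p2 → p2) → p2) → p3) → p2) → p3) → p3) → not p1) → not p2) → p1): 1 > 0.9, so result = 0.9
((((((((((p2 → p2) → p2) → p3) → p2) → p3) → p3) → not p1) → not p2) → p1) → p2): 0.9 > 0.2, so result = 0.2
(((((((((((p2 → p2) → p2) → p3) → p2) → p3) → p3) → not p1) → not p2) → p1) → p2) → p3): 0.2 ≤ 0.6, so result = 1
((((((((((((p2 → p2) → p2) → p3) → p2) → p3) → p3) → not p1) → not p2) → p1) → p2) → p3) → p2): 1 > 0.2, so result = 0.2
(((((((((((((p2 → p2) → p2) → p3) → p2) → p3) → p3) → not p1) → not p2) → p1) → p2) → p3) → p2) → p3): 0.2 ≤ 0.6, so result = 1
((((((((((((((p2 → p2) → p2) → p3) → p2) → p3) → p3) → not p1) → not p2) → p1) → p2) → p3) → p2) → p3) → p3): 1 > 0.6, so result = 0.6
(((((((((((((((p2 → p2) → p2) → p3) → p2) → p3) → p3) → not p1) → not p2) → p1) → p2) → p3) → p2) → p3) → p3) → p1): 0.6 ≤ 0.9, so result = 1
((((((((((((((((p2 → p2) → p2) → p3) → p2) → p3) → p3) → not p1) → not p2) → p1) → p2) → p3) → p2) → p3) → p3) → p1) → p1): 1 > 0.9, so result = 0.9

0.90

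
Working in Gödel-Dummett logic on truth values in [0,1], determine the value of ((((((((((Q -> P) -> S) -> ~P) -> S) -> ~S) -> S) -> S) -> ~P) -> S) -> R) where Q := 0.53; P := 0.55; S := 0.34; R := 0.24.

(Q -> P): 0.53 ≤ 0.55, so result = 1
((Q -> P) -> S): 1 > 0.34, so result = 0.34
~P: Gödel ¬ of 0.55 = 0 (operand ≠ 0)
(((Q -> P) -> S) -> ~P): 0.34 > 0, so result = 0
((((Q -> P) -> S) -> ~P) -> S): 0 ≤ 0.34, so result = 1
~S: Gödel ¬ of 0.34 = 0 (operand ≠ 0)
(((((Q -> P) -> S) -> ~P) -> S) -> ~S): 1 > 0, so result = 0
((((((Q -> P) -> S) -> ~P) -> S) -> ~S) -> S): 0 ≤ 0.34, so result = 1
(((((((Q -> P) -> S) -> ~P) -> S) -> ~S) -> S) -> S): 1 > 0.34, so result = 0.34
~P: Gödel ¬ of 0.55 = 0 (operand ≠ 0)
((((((((Q -> P) -> S) -> ~P) -> S) -> ~S) -> S) -> S) -> ~P): 0.34 > 0, so result = 0
(((((((((Q -> P) -> S) -> ~P) -> S) -> ~S) -> S) -> S) -> ~P) -> S): 0 ≤ 0.34, so result = 1
((((((((((Q -> P) -> S) -> ~P) -> S) -> ~S) -> S) -> S) -> ~P) -> S) -> R): 1 > 0.24, so result = 0.24

0.24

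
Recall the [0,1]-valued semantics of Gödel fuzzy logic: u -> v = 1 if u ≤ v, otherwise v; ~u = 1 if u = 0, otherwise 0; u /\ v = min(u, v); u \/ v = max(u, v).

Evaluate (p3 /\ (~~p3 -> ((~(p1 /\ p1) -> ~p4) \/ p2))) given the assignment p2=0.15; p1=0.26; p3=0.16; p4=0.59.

~p3: Gödel ¬ of 0.16 = 0 (operand ≠ 0)
~~p3: Gödel ¬ of 0 = 1 (operand is 0)
(p1 /\ p1) = min(0.26, 0.26) = 0.26
~(p1 /\ p1): Gödel ¬ of 0.26 = 0 (operand ≠ 0)
~p4: Gödel ¬ of 0.59 = 0 (operand ≠ 0)
(~(p1 /\ p1) -> ~p4): 0 ≤ 0, so result = 1
((~(p1 /\ p1) -> ~p4) \/ p2) = max(1, 0.15) = 1
(~~p3 -> ((~(p1 /\ p1) -> ~p4) \/ p2)): 1 ≤ 1, so result = 1
(p3 /\ (~~p3 -> ((~(p1 /\ p1) -> ~p4) \/ p2))) = min(0.16, 1) = 0.16

0.16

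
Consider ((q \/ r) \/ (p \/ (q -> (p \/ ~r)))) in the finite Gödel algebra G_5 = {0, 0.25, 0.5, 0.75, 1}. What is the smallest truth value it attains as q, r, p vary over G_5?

The minimum is attained at q = 0.25, r = 0.25, p = 0:
  (q \/ r) = max(0.25, 0.25) = 0.25
  ~r: Gödel ¬ of 0.25 = 0 (operand ≠ 0)
  (p \/ ~r) = max(0, 0) = 0
  (q -> (p \/ ~r)): 0.25 > 0, so result = 0
  (p \/ (q -> (p \/ ~r))) = max(0, 0) = 0
  ((q \/ r) \/ (p \/ (q -> (p \/ ~r)))) = max(0.25, 0) = 0.25
Checking all 125 assignments confirms none give a value below 0.25.

0.25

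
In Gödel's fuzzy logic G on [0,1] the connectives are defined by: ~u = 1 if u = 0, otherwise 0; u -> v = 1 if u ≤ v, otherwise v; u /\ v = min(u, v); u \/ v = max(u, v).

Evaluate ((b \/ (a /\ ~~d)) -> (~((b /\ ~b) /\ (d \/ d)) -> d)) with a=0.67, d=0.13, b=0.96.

~d: Gödel ¬ of 0.13 = 0 (operand ≠ 0)
~~d: Gödel ¬ of 0 = 1 (operand is 0)
(a /\ ~~d) = min(0.67, 1) = 0.67
(b \/ (a /\ ~~d)) = max(0.96, 0.67) = 0.96
~b: Gödel ¬ of 0.96 = 0 (operand ≠ 0)
(b /\ ~b) = min(0.96, 0) = 0
(d \/ d) = max(0.13, 0.13) = 0.13
((b /\ ~b) /\ (d \/ d)) = min(0, 0.13) = 0
~((b /\ ~b) /\ (d \/ d)): Gödel ¬ of 0 = 1 (operand is 0)
(~((b /\ ~b) /\ (d \/ d)) -> d): 1 > 0.13, so result = 0.13
((b \/ (a /\ ~~d)) -> (~((b /\ ~b) /\ (d \/ d)) -> d)): 0.96 > 0.13, so result = 0.13

0.13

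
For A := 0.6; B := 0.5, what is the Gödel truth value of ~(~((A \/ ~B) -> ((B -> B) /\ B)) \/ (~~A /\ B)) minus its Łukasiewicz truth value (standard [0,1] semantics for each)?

Gödel evaluation:
  ~B: Gödel ¬ of 0.5 = 0 (operand ≠ 0)
  (A \/ ~B) = max(0.6, 0) = 0.6
  (B -> B): 0.5 ≤ 0.5, so result = 1
  ((B -> B) /\ B) = min(1, 0.5) = 0.5
  ((A \/ ~B) -> ((B -> B) /\ B)): 0.6 > 0.5, so result = 0.5
  ~((A \/ ~B) -> ((B -> B) /\ B)): Gödel ¬ of 0.5 = 0 (operand ≠ 0)
  ~A: Gödel ¬ of 0.6 = 0 (operand ≠ 0)
  ~~A: Gödel ¬ of 0 = 1 (operand is 0)
  (~~A /\ B) = min(1, 0.5) = 0.5
  (~((A \/ ~B) -> ((B -> B) /\ B)) \/ (~~A /\ B)) = max(0, 0.5) = 0.5
  ~(~((A \/ ~B) -> ((B -> B) /\ B)) \/ (~~A /\ B)): Gödel ¬ of 0.5 = 0 (operand ≠ 0)
  Gödel value = 0
Łukasiewicz evaluation:
  ~B: Łukasiewicz ¬ gives 1 − 0.5 = 0.5
  (A \/ ~B) = max(0.6, 0.5) = 0.6
  (B -> B): min(1, 1 − 0.5 + 0.5) = 1
  ((B -> B) /\ B) = min(1, 0.5) = 0.5
  ((A \/ ~B) -> ((B -> B) /\ B)): min(1, 1 − 0.6 + 0.5) = 0.9
  ~((A \/ ~B) -> ((B -> B) /\ B)): Łukasiewicz ¬ gives 1 − 0.9 = 0.1
  ~A: Łukasiewicz ¬ gives 1 − 0.6 = 0.4
  ~~A: Łukasiewicz ¬ gives 1 − 0.4 = 0.6
  (~~A /\ B) = min(0.6, 0.5) = 0.5
  (~((A \/ ~B) -> ((B -> B) /\ B)) \/ (~~A /\ B)) = max(0.1, 0.5) = 0.5
  ~(~((A \/ ~B) -> ((B -> B) /\ B)) \/ (~~A /\ B)): Łukasiewicz ¬ gives 1 − 0.5 = 0.5
  Łukasiewicz value = 0.5
Difference: 0 − 0.5 = -0.50

-0.50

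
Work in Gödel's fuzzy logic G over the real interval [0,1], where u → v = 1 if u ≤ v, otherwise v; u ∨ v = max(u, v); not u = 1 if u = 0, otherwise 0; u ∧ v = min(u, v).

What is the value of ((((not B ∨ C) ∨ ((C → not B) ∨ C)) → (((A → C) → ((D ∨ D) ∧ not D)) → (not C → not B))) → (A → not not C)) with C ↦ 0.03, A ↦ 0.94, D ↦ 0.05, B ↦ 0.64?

1.00

not B: Gödel ¬ of 0.64 = 0 (operand ≠ 0)
(not B ∨ C) = max(0, 0.03) = 0.03
not B: Gödel ¬ of 0.64 = 0 (operand ≠ 0)
(C → not B): 0.03 > 0, so result = 0
((C → not B) ∨ C) = max(0, 0.03) = 0.03
((not B ∨ C) ∨ ((C → not B) ∨ C)) = max(0.03, 0.03) = 0.03
(A → C): 0.94 > 0.03, so result = 0.03
(D ∨ D) = max(0.05, 0.05) = 0.05
not D: Gödel ¬ of 0.05 = 0 (operand ≠ 0)
((D ∨ D) ∧ not D) = min(0.05, 0) = 0
((A → C) → ((D ∨ D) ∧ not D)): 0.03 > 0, so result = 0
not C: Gödel ¬ of 0.03 = 0 (operand ≠ 0)
not B: Gödel ¬ of 0.64 = 0 (operand ≠ 0)
(not C → not B): 0 ≤ 0, so result = 1
(((A → C) → ((D ∨ D) ∧ not D)) → (not C → not B)): 0 ≤ 1, so result = 1
(((not B ∨ C) ∨ ((C → not B) ∨ C)) → (((A → C) → ((D ∨ D) ∧ not D)) → (not C → not B))): 0.03 ≤ 1, so result = 1
not C: Gödel ¬ of 0.03 = 0 (operand ≠ 0)
not not C: Gödel ¬ of 0 = 1 (operand is 0)
(A → not not C): 0.94 ≤ 1, so result = 1
((((not B ∨ C) ∨ ((C → not B) ∨ C)) → (((A → C) → ((D ∨ D) ∧ not D)) → (not C → not B))) → (A → not not C)): 1 ≤ 1, so result = 1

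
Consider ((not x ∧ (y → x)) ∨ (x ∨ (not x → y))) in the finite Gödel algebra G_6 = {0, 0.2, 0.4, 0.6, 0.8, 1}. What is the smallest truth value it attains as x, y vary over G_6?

The minimum is attained at x = 0, y = 0.2:
  not x: Gödel ¬ of 0 = 1 (operand is 0)
  (y → x): 0.2 > 0, so result = 0
  (not x ∧ (y → x)) = min(1, 0) = 0
  not x: Gödel ¬ of 0 = 1 (operand is 0)
  (not x → y): 1 > 0.2, so result = 0.2
  (x ∨ (not x → y)) = max(0, 0.2) = 0.2
  ((not x ∧ (y → x)) ∨ (x ∨ (not x → y))) = max(0, 0.2) = 0.2
Checking all 36 assignments confirms none give a value below 0.20.

0.20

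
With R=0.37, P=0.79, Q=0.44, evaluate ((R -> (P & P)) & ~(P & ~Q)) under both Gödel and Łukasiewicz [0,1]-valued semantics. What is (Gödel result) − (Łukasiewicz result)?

Gödel evaluation:
  (P & P) = min(0.79, 0.79) = 0.79
  (R -> (P & P)): 0.37 ≤ 0.79, so result = 1
  ~Q: Gödel ¬ of 0.44 = 0 (operand ≠ 0)
  (P & ~Q) = min(0.79, 0) = 0
  ~(P & ~Q): Gödel ¬ of 0 = 1 (operand is 0)
  ((R -> (P & P)) & ~(P & ~Q)) = min(1, 1) = 1
  Gödel value = 1
Łukasiewicz evaluation:
  (P & P) = min(0.79, 0.79) = 0.79
  (R -> (P & P)): min(1, 1 − 0.37 + 0.79) = 1
  ~Q: Łukasiewicz ¬ gives 1 − 0.44 = 0.56
  (P & ~Q) = min(0.79, 0.56) = 0.56
  ~(P & ~Q): Łukasiewicz ¬ gives 1 − 0.56 = 0.44
  ((R -> (P & P)) & ~(P & ~Q)) = min(1, 0.44) = 0.44
  Łukasiewicz value = 0.44
Difference: 1 − 0.44 = 0.56

0.56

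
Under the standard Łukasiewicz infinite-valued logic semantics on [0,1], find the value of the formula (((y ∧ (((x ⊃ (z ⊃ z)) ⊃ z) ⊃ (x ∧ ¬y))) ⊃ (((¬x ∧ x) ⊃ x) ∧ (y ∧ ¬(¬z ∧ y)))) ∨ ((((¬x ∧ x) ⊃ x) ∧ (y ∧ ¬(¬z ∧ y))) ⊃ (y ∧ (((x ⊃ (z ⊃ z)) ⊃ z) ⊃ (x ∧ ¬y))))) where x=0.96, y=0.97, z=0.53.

(z ⊃ z): min(1, 1 − 0.53 + 0.53) = 1
(x ⊃ (z ⊃ z)): min(1, 1 − 0.96 + 1) = 1
((x ⊃ (z ⊃ z)) ⊃ z): min(1, 1 − 1 + 0.53) = 0.53
¬y: Łukasiewicz ¬ gives 1 − 0.97 = 0.03
(x ∧ ¬y) = min(0.96, 0.03) = 0.03
(((x ⊃ (z ⊃ z)) ⊃ z) ⊃ (x ∧ ¬y)): min(1, 1 − 0.53 + 0.03) = 0.5
(y ∧ (((x ⊃ (z ⊃ z)) ⊃ z) ⊃ (x ∧ ¬y))) = min(0.97, 0.5) = 0.5
¬x: Łukasiewicz ¬ gives 1 − 0.96 = 0.04
(¬x ∧ x) = min(0.04, 0.96) = 0.04
((¬x ∧ x) ⊃ x): min(1, 1 − 0.04 + 0.96) = 1
¬z: Łukasiewicz ¬ gives 1 − 0.53 = 0.47
(¬z ∧ y) = min(0.47, 0.97) = 0.47
¬(¬z ∧ y): Łukasiewicz ¬ gives 1 − 0.47 = 0.53
(y ∧ ¬(¬z ∧ y)) = min(0.97, 0.53) = 0.53
(((¬x ∧ x) ⊃ x) ∧ (y ∧ ¬(¬z ∧ y))) = min(1, 0.53) = 0.53
((y ∧ (((x ⊃ (z ⊃ z)) ⊃ z) ⊃ (x ∧ ¬y))) ⊃ (((¬x ∧ x) ⊃ x) ∧ (y ∧ ¬(¬z ∧ y)))): min(1, 1 − 0.5 + 0.53) = 1
¬x: Łukasiewicz ¬ gives 1 − 0.96 = 0.04
(¬x ∧ x) = min(0.04, 0.96) = 0.04
((¬x ∧ x) ⊃ x): min(1, 1 − 0.04 + 0.96) = 1
¬z: Łukasiewicz ¬ gives 1 − 0.53 = 0.47
(¬z ∧ y) = min(0.47, 0.97) = 0.47
¬(¬z ∧ y): Łukasiewicz ¬ gives 1 − 0.47 = 0.53
(y ∧ ¬(¬z ∧ y)) = min(0.97, 0.53) = 0.53
(((¬x ∧ x) ⊃ x) ∧ (y ∧ ¬(¬z ∧ y))) = min(1, 0.53) = 0.53
(z ⊃ z): min(1, 1 − 0.53 + 0.53) = 1
(x ⊃ (z ⊃ z)): min(1, 1 − 0.96 + 1) = 1
((x ⊃ (z ⊃ z)) ⊃ z): min(1, 1 − 1 + 0.53) = 0.53
¬y: Łukasiewicz ¬ gives 1 − 0.97 = 0.03
(x ∧ ¬y) = min(0.96, 0.03) = 0.03
(((x ⊃ (z ⊃ z)) ⊃ z) ⊃ (x ∧ ¬y)): min(1, 1 − 0.53 + 0.03) = 0.5
(y ∧ (((x ⊃ (z ⊃ z)) ⊃ z) ⊃ (x ∧ ¬y))) = min(0.97, 0.5) = 0.5
((((¬x ∧ x) ⊃ x) ∧ (y ∧ ¬(¬z ∧ y))) ⊃ (y ∧ (((x ⊃ (z ⊃ z)) ⊃ z) ⊃ (x ∧ ¬y)))): min(1, 1 − 0.53 + 0.5) = 0.97
(((y ∧ (((x ⊃ (z ⊃ z)) ⊃ z) ⊃ (x ∧ ¬y))) ⊃ (((¬x ∧ x) ⊃ x) ∧ (y ∧ ¬(¬z ∧ y)))) ∨ ((((¬x ∧ x) ⊃ x) ∧ (y ∧ ¬(¬z ∧ y))) ⊃ (y ∧ (((x ⊃ (z ⊃ z)) ⊃ z) ⊃ (x ∧ ¬y))))) = max(1, 0.97) = 1

1.00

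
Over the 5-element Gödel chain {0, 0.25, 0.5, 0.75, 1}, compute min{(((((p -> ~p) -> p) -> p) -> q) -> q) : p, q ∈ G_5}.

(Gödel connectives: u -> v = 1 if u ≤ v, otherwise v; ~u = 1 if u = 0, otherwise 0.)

The minimum is attained at p = 0.25, q = 0.25:
  ~p: Gödel ¬ of 0.25 = 0 (operand ≠ 0)
  (p -> ~p): 0.25 > 0, so result = 0
  ((p -> ~p) -> p): 0 ≤ 0.25, so result = 1
  (((p -> ~p) -> p) -> p): 1 > 0.25, so result = 0.25
  ((((p -> ~p) -> p) -> p) -> q): 0.25 ≤ 0.25, so result = 1
  (((((p -> ~p) -> p) -> p) -> q) -> q): 1 > 0.25, so result = 0.25
Checking all 25 assignments confirms none give a value below 0.25.

0.25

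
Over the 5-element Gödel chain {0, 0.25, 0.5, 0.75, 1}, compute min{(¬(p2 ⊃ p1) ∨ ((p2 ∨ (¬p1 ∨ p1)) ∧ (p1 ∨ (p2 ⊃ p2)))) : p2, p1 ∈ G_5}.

0.25

The minimum is attained at p2 = 0, p1 = 0.25:
  (p2 ⊃ p1): 0 ≤ 0.25, so result = 1
  ¬(p2 ⊃ p1): Gödel ¬ of 1 = 0 (operand ≠ 0)
  ¬p1: Gödel ¬ of 0.25 = 0 (operand ≠ 0)
  (¬p1 ∨ p1) = max(0, 0.25) = 0.25
  (p2 ∨ (¬p1 ∨ p1)) = max(0, 0.25) = 0.25
  (p2 ⊃ p2): 0 ≤ 0, so result = 1
  (p1 ∨ (p2 ⊃ p2)) = max(0.25, 1) = 1
  ((p2 ∨ (¬p1 ∨ p1)) ∧ (p1 ∨ (p2 ⊃ p2))) = min(0.25, 1) = 0.25
  (¬(p2 ⊃ p1) ∨ ((p2 ∨ (¬p1 ∨ p1)) ∧ (p1 ∨ (p2 ⊃ p2)))) = max(0, 0.25) = 0.25
Checking all 25 assignments confirms none give a value below 0.25.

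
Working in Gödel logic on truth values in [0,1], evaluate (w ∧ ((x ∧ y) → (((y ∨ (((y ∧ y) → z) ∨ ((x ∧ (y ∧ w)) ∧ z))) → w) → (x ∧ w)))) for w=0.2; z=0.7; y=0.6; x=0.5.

(x ∧ y) = min(0.5, 0.6) = 0.5
(y ∧ y) = min(0.6, 0.6) = 0.6
((y ∧ y) → z): 0.6 ≤ 0.7, so result = 1
(y ∧ w) = min(0.6, 0.2) = 0.2
(x ∧ (y ∧ w)) = min(0.5, 0.2) = 0.2
((x ∧ (y ∧ w)) ∧ z) = min(0.2, 0.7) = 0.2
(((y ∧ y) → z) ∨ ((x ∧ (y ∧ w)) ∧ z)) = max(1, 0.2) = 1
(y ∨ (((y ∧ y) → z) ∨ ((x ∧ (y ∧ w)) ∧ z))) = max(0.6, 1) = 1
((y ∨ (((y ∧ y) → z) ∨ ((x ∧ (y ∧ w)) ∧ z))) → w): 1 > 0.2, so result = 0.2
(x ∧ w) = min(0.5, 0.2) = 0.2
(((y ∨ (((y ∧ y) → z) ∨ ((x ∧ (y ∧ w)) ∧ z))) → w) → (x ∧ w)): 0.2 ≤ 0.2, so result = 1
((x ∧ y) → (((y ∨ (((y ∧ y) → z) ∨ ((x ∧ (y ∧ w)) ∧ z))) → w) → (x ∧ w))): 0.5 ≤ 1, so result = 1
(w ∧ ((x ∧ y) → (((y ∨ (((y ∧ y) → z) ∨ ((x ∧ (y ∧ w)) ∧ z))) → w) → (x ∧ w)))) = min(0.2, 1) = 0.2

0.20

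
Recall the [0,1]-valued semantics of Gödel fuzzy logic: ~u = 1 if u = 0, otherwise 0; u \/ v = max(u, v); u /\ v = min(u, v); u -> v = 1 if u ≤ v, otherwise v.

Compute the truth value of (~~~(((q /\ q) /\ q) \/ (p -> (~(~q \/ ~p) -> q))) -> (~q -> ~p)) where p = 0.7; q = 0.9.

(q /\ q) = min(0.9, 0.9) = 0.9
((q /\ q) /\ q) = min(0.9, 0.9) = 0.9
~q: Gödel ¬ of 0.9 = 0 (operand ≠ 0)
~p: Gödel ¬ of 0.7 = 0 (operand ≠ 0)
(~q \/ ~p) = max(0, 0) = 0
~(~q \/ ~p): Gödel ¬ of 0 = 1 (operand is 0)
(~(~q \/ ~p) -> q): 1 > 0.9, so result = 0.9
(p -> (~(~q \/ ~p) -> q)): 0.7 ≤ 0.9, so result = 1
(((q /\ q) /\ q) \/ (p -> (~(~q \/ ~p) -> q))) = max(0.9, 1) = 1
~(((q /\ q) /\ q) \/ (p -> (~(~q \/ ~p) -> q))): Gödel ¬ of 1 = 0 (operand ≠ 0)
~~(((q /\ q) /\ q) \/ (p -> (~(~q \/ ~p) -> q))): Gödel ¬ of 0 = 1 (operand is 0)
~~~(((q /\ q) /\ q) \/ (p -> (~(~q \/ ~p) -> q))): Gödel ¬ of 1 = 0 (operand ≠ 0)
~q: Gödel ¬ of 0.9 = 0 (operand ≠ 0)
~p: Gödel ¬ of 0.7 = 0 (operand ≠ 0)
(~q -> ~p): 0 ≤ 0, so result = 1
(~~~(((q /\ q) /\ q) \/ (p -> (~(~q \/ ~p) -> q))) -> (~q -> ~p)): 0 ≤ 1, so result = 1

1.00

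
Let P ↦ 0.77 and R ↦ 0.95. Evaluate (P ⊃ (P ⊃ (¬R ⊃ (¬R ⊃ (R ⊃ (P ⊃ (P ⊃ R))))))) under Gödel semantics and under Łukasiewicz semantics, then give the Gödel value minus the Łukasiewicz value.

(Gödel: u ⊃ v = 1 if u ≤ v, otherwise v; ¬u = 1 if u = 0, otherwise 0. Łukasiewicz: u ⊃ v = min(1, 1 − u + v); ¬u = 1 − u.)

Gödel evaluation:
  ¬R: Gödel ¬ of 0.95 = 0 (operand ≠ 0)
  ¬R: Gödel ¬ of 0.95 = 0 (operand ≠ 0)
  (P ⊃ R): 0.77 ≤ 0.95, so result = 1
  (P ⊃ (P ⊃ R)): 0.77 ≤ 1, so result = 1
  (R ⊃ (P ⊃ (P ⊃ R))): 0.95 ≤ 1, so result = 1
  (¬R ⊃ (R ⊃ (P ⊃ (P ⊃ R)))): 0 ≤ 1, so result = 1
  (¬R ⊃ (¬R ⊃ (R ⊃ (P ⊃ (P ⊃ R))))): 0 ≤ 1, so result = 1
  (P ⊃ (¬R ⊃ (¬R ⊃ (R ⊃ (P ⊃ (P ⊃ R)))))): 0.77 ≤ 1, so result = 1
  (P ⊃ (P ⊃ (¬R ⊃ (¬R ⊃ (R ⊃ (P ⊃ (P ⊃ R))))))): 0.77 ≤ 1, so result = 1
  Gödel value = 1
Łukasiewicz evaluation:
  ¬R: Łukasiewicz ¬ gives 1 − 0.95 = 0.05
  ¬R: Łukasiewicz ¬ gives 1 − 0.95 = 0.05
  (P ⊃ R): min(1, 1 − 0.77 + 0.95) = 1
  (P ⊃ (P ⊃ R)): min(1, 1 − 0.77 + 1) = 1
  (R ⊃ (P ⊃ (P ⊃ R))): min(1, 1 − 0.95 + 1) = 1
  (¬R ⊃ (R ⊃ (P ⊃ (P ⊃ R)))): min(1, 1 − 0.05 + 1) = 1
  (¬R ⊃ (¬R ⊃ (R ⊃ (P ⊃ (P ⊃ R))))): min(1, 1 − 0.05 + 1) = 1
  (P ⊃ (¬R ⊃ (¬R ⊃ (R ⊃ (P ⊃ (P ⊃ R)))))): min(1, 1 − 0.77 + 1) = 1
  (P ⊃ (P ⊃ (¬R ⊃ (¬R ⊃ (R ⊃ (P ⊃ (P ⊃ R))))))): min(1, 1 − 0.77 + 1) = 1
  Łukasiewicz value = 1
Difference: 1 − 1 = 0.00

0.00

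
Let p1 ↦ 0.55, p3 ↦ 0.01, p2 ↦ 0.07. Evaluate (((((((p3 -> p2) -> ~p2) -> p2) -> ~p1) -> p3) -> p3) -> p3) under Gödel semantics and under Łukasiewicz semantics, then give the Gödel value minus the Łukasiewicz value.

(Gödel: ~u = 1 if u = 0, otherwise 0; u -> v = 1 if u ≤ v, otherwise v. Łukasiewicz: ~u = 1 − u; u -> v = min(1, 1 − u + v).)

Gödel evaluation:
  (p3 -> p2): 0.01 ≤ 0.07, so result = 1
  ~p2: Gödel ¬ of 0.07 = 0 (operand ≠ 0)
  ((p3 -> p2) -> ~p2): 1 > 0, so result = 0
  (((p3 -> p2) -> ~p2) -> p2): 0 ≤ 0.07, so result = 1
  ~p1: Gödel ¬ of 0.55 = 0 (operand ≠ 0)
  ((((p3 -> p2) -> ~p2) -> p2) -> ~p1): 1 > 0, so result = 0
  (((((p3 -> p2) -> ~p2) -> p2) -> ~p1) -> p3): 0 ≤ 0.01, so result = 1
  ((((((p3 -> p2) -> ~p2) -> p2) -> ~p1) -> p3) -> p3): 1 > 0.01, so result = 0.01
  (((((((p3 -> p2) -> ~p2) -> p2) -> ~p1) -> p3) -> p3) -> p3): 0.01 ≤ 0.01, so result = 1
  Gödel value = 1
Łukasiewicz evaluation:
  (p3 -> p2): min(1, 1 − 0.01 + 0.07) = 1
  ~p2: Łukasiewicz ¬ gives 1 − 0.07 = 0.93
  ((p3 -> p2) -> ~p2): min(1, 1 − 1 + 0.93) = 0.93
  (((p3 -> p2) -> ~p2) -> p2): min(1, 1 − 0.93 + 0.07) = 0.14
  ~p1: Łukasiewicz ¬ gives 1 − 0.55 = 0.45
  ((((p3 -> p2) -> ~p2) -> p2) -> ~p1): min(1, 1 − 0.14 + 0.45) = 1
  (((((p3 -> p2) -> ~p2) -> p2) -> ~p1) -> p3): min(1, 1 − 1 + 0.01) = 0.01
  ((((((p3 -> p2) -> ~p2) -> p2) -> ~p1) -> p3) -> p3): min(1, 1 − 0.01 + 0.01) = 1
  (((((((p3 -> p2) -> ~p2) -> p2) -> ~p1) -> p3) -> p3) -> p3): min(1, 1 − 1 + 0.01) = 0.01
  Łukasiewicz value = 0.01
Difference: 1 − 0.01 = 0.99

0.99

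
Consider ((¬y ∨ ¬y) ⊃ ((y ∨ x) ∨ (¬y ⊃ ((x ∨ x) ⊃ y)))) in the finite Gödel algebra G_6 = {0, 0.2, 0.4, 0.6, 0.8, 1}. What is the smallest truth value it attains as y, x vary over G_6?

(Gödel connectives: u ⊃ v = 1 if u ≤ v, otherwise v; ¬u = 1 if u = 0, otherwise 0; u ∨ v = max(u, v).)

The minimum is attained at y = 0, x = 0.2:
  ¬y: Gödel ¬ of 0 = 1 (operand is 0)
  ¬y: Gödel ¬ of 0 = 1 (operand is 0)
  (¬y ∨ ¬y) = max(1, 1) = 1
  (y ∨ x) = max(0, 0.2) = 0.2
  ¬y: Gödel ¬ of 0 = 1 (operand is 0)
  (x ∨ x) = max(0.2, 0.2) = 0.2
  ((x ∨ x) ⊃ y): 0.2 > 0, so result = 0
  (¬y ⊃ ((x ∨ x) ⊃ y)): 1 > 0, so result = 0
  ((y ∨ x) ∨ (¬y ⊃ ((x ∨ x) ⊃ y))) = max(0.2, 0) = 0.2
  ((¬y ∨ ¬y) ⊃ ((y ∨ x) ∨ (¬y ⊃ ((x ∨ x) ⊃ y)))): 1 > 0.2, so result = 0.2
Checking all 36 assignments confirms none give a value below 0.20.

0.20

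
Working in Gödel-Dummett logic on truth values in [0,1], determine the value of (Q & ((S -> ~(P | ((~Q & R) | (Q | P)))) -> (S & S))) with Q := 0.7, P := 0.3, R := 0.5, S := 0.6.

0.70

~Q: Gödel ¬ of 0.7 = 0 (operand ≠ 0)
(~Q & R) = min(0, 0.5) = 0
(Q | P) = max(0.7, 0.3) = 0.7
((~Q & R) | (Q | P)) = max(0, 0.7) = 0.7
(P | ((~Q & R) | (Q | P))) = max(0.3, 0.7) = 0.7
~(P | ((~Q & R) | (Q | P))): Gödel ¬ of 0.7 = 0 (operand ≠ 0)
(S -> ~(P | ((~Q & R) | (Q | P)))): 0.6 > 0, so result = 0
(S & S) = min(0.6, 0.6) = 0.6
((S -> ~(P | ((~Q & R) | (Q | P)))) -> (S & S)): 0 ≤ 0.6, so result = 1
(Q & ((S -> ~(P | ((~Q & R) | (Q | P)))) -> (S & S))) = min(0.7, 1) = 0.7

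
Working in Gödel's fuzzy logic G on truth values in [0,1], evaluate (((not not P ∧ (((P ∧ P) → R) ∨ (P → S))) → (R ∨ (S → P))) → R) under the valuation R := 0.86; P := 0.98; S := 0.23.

0.86

not P: Gödel ¬ of 0.98 = 0 (operand ≠ 0)
not not P: Gödel ¬ of 0 = 1 (operand is 0)
(P ∧ P) = min(0.98, 0.98) = 0.98
((P ∧ P) → R): 0.98 > 0.86, so result = 0.86
(P → S): 0.98 > 0.23, so result = 0.23
(((P ∧ P) → R) ∨ (P → S)) = max(0.86, 0.23) = 0.86
(not not P ∧ (((P ∧ P) → R) ∨ (P → S))) = min(1, 0.86) = 0.86
(S → P): 0.23 ≤ 0.98, so result = 1
(R ∨ (S → P)) = max(0.86, 1) = 1
((not not P ∧ (((P ∧ P) → R) ∨ (P → S))) → (R ∨ (S → P))): 0.86 ≤ 1, so result = 1
(((not not P ∧ (((P ∧ P) → R) ∨ (P → S))) → (R ∨ (S → P))) → R): 1 > 0.86, so result = 0.86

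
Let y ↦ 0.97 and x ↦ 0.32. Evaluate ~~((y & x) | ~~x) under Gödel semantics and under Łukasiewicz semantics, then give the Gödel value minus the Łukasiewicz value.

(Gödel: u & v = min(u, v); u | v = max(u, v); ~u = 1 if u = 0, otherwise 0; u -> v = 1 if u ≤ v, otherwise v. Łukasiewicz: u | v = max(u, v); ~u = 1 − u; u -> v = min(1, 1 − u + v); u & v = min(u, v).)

Gödel evaluation:
  (y & x) = min(0.97, 0.32) = 0.32
  ~x: Gödel ¬ of 0.32 = 0 (operand ≠ 0)
  ~~x: Gödel ¬ of 0 = 1 (operand is 0)
  ((y & x) | ~~x) = max(0.32, 1) = 1
  ~((y & x) | ~~x): Gödel ¬ of 1 = 0 (operand ≠ 0)
  ~~((y & x) | ~~x): Gödel ¬ of 0 = 1 (operand is 0)
  Gödel value = 1
Łukasiewicz evaluation:
  (y & x) = min(0.97, 0.32) = 0.32
  ~x: Łukasiewicz ¬ gives 1 − 0.32 = 0.68
  ~~x: Łukasiewicz ¬ gives 1 − 0.68 = 0.32
  ((y & x) | ~~x) = max(0.32, 0.32) = 0.32
  ~((y & x) | ~~x): Łukasiewicz ¬ gives 1 − 0.32 = 0.68
  ~~((y & x) | ~~x): Łukasiewicz ¬ gives 1 − 0.68 = 0.32
  Łukasiewicz value = 0.32
Difference: 1 − 0.32 = 0.68

0.68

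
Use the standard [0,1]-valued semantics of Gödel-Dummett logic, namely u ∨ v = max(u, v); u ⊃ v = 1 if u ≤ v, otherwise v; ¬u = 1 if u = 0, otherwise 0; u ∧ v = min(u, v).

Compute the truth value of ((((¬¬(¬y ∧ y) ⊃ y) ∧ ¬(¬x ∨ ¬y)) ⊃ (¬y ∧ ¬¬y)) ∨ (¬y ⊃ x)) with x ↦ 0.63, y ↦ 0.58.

1.00

¬y: Gödel ¬ of 0.58 = 0 (operand ≠ 0)
(¬y ∧ y) = min(0, 0.58) = 0
¬(¬y ∧ y): Gödel ¬ of 0 = 1 (operand is 0)
¬¬(¬y ∧ y): Gödel ¬ of 1 = 0 (operand ≠ 0)
(¬¬(¬y ∧ y) ⊃ y): 0 ≤ 0.58, so result = 1
¬x: Gödel ¬ of 0.63 = 0 (operand ≠ 0)
¬y: Gödel ¬ of 0.58 = 0 (operand ≠ 0)
(¬x ∨ ¬y) = max(0, 0) = 0
¬(¬x ∨ ¬y): Gödel ¬ of 0 = 1 (operand is 0)
((¬¬(¬y ∧ y) ⊃ y) ∧ ¬(¬x ∨ ¬y)) = min(1, 1) = 1
¬y: Gödel ¬ of 0.58 = 0 (operand ≠ 0)
¬y: Gödel ¬ of 0.58 = 0 (operand ≠ 0)
¬¬y: Gödel ¬ of 0 = 1 (operand is 0)
(¬y ∧ ¬¬y) = min(0, 1) = 0
(((¬¬(¬y ∧ y) ⊃ y) ∧ ¬(¬x ∨ ¬y)) ⊃ (¬y ∧ ¬¬y)): 1 > 0, so result = 0
¬y: Gödel ¬ of 0.58 = 0 (operand ≠ 0)
(¬y ⊃ x): 0 ≤ 0.63, so result = 1
((((¬¬(¬y ∧ y) ⊃ y) ∧ ¬(¬x ∨ ¬y)) ⊃ (¬y ∧ ¬¬y)) ∨ (¬y ⊃ x)) = max(0, 1) = 1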